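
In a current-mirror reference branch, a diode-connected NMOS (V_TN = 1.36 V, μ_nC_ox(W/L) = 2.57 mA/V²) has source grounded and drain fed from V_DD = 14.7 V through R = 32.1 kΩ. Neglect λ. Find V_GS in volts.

With gate tied to drain, V_GS = V_DS ≥ V_GS − V_TN, so the device is in saturation.
KCL at the drain: ½ k_n (V_GS − V_TN)² = (V_DD − V_GS)/R.
Let x = V_GS − 1.36. Then 41.2 x² + x − 13.34 = 0, giving x = 0.557 V (positive root), so V_GS = 1.92 V.
I_D = (V_DD − V_GS)/R = (14.7 − 1.92) / 32.1 = 0.398 mA.

V_GS = 1.92 V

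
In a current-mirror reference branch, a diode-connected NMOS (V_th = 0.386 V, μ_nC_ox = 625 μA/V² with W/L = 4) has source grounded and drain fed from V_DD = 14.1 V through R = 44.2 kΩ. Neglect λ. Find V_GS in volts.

V_GS = 0.875 V

With gate tied to drain, V_GS = V_DS ≥ V_GS − V_th, so the device is in saturation.
k_n = μ_nC_ox · (W/L) = 2.5 mA/V².
KCL at the drain: ½ k_n (V_GS − V_th)² = (V_DD − V_GS)/R.
Let x = V_GS − 0.386. Then 55.2 x² + x − 13.71 = 0, giving x = 0.489 V (positive root), so V_GS = 0.875 V.
I_D = (V_DD − V_GS)/R = (14.1 − 0.875) / 44.2 = 0.299 mA.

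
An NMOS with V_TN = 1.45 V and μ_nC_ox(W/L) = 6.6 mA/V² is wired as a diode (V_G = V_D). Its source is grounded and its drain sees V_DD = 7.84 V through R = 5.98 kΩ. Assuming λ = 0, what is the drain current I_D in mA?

With gate tied to drain, V_GS = V_DS ≥ V_GS − V_TN, so the device is in saturation.
KCL at the drain: ½ k_n (V_GS − V_TN)² = (V_DD − V_GS)/R.
Let x = V_GS − 1.45. Then 19.7 x² + x − 6.39 = 0, giving x = 0.544 V (positive root), so V_GS = 1.99 V.
I_D = (V_DD − V_GS)/R = (7.84 − 1.99) / 5.98 = 0.978 mA.

I_D = 0.978 mA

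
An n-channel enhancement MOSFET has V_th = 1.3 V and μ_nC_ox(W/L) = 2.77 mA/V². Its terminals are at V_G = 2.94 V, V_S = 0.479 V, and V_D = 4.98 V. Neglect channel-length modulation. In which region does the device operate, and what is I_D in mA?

Saturation; I_D = 1.87 mA

V_GS = V_G − V_S = 2.94 − 0.479 = 2.46 V; V_DS = V_D − V_S = 4.98 − 0.479 = 4.5 V.
V_ov = V_GS − V_th = 2.46 − 1.3 = 1.16 V.
Since V_DS = 4.5 V ≥ V_ov = 1.16 V, the device is in saturation.
I_D = ½ k_n V_ov² = 0.5 × 2.77 × 1.16² = 1.87 mA.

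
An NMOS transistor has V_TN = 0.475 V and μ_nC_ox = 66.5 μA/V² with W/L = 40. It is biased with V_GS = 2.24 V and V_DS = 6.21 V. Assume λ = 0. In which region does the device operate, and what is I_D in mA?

Saturation; I_D = 4.14 mA

k_n = μ_nC_ox · (W/L) = 2.66 mA/V².
V_ov = V_GS − V_TN = 2.24 − 0.475 = 1.77 V.
Since V_DS = 6.21 V ≥ V_ov = 1.77 V, the device is in saturation.
I_D = ½ k_n V_ov² = 0.5 × 2.66 × 1.77² = 4.14 mA.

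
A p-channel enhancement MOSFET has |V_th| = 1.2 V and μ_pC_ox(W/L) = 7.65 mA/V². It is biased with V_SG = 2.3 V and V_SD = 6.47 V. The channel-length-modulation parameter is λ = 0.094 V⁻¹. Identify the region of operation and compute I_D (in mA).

V_ov = V_SG − |V_th| = 2.3 − 1.2 = 1.1 V.
Since V_SD = 6.47 V ≥ V_ov = 1.1 V, the device is in saturation.
I_D = ½ k_p V_ov² (1 + λ V_SD) = 0.5 × 7.65 × 1.1² × (1 + 0.094 × 6.47) = 7.44 mA.

Saturation; I_D = 7.44 mA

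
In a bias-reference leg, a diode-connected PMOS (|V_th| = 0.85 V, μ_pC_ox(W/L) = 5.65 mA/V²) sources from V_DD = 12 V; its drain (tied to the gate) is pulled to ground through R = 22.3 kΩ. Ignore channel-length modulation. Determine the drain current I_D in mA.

I_D = 0.481 mA

With gate tied to drain, V_SG = V_SD ≥ V_SG − |V_th|, so the device is in saturation.
KCL at the drain: ½ k_p (V_SG − |V_th|)² = (V_DD − V_SG)/R.
Let x = V_SG − 0.85. Then 63 x² + x − 11.15 = 0, giving x = 0.413 V (positive root), so V_SG = 1.26 V.
I_D = (V_DD − V_SG)/R = (12 − 1.26) / 22.3 = 0.481 mA.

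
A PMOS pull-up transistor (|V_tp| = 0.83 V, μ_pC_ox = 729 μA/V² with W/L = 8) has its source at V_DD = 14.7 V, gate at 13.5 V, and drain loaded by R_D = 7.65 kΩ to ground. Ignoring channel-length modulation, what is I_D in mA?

V_SG = V_DD − V_G = 14.7 − 13.5 = 1.2 V, so V_ov = 1.2 − 0.83 = 0.37 V.
k_p = μ_pC_ox · (W/L) = 5.832 mA/V².
Assume saturation: I_D = ½ k_p V_ov² = 0.5 × 5.832 × 0.37² = 0.399 mA, giving V_SD = V_DD − I_D R_D = 14.7 − 0.399 × 7.65 = 11.6 V.
V_SD = 11.6 V ≥ V_ov = 0.37 V, confirming saturation.

I_D = 0.399 mA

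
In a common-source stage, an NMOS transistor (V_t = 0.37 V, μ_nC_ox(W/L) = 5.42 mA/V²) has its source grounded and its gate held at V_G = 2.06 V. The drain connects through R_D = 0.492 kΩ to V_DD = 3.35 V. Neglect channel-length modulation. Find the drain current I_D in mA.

I_D = 5.30 mA

V_GS = V_G = 2.06 V, so V_ov = 2.06 − 0.37 = 1.69 V.
Assume saturation: I_D = ½ k_n V_ov² = 0.5 × 5.42 × 1.69² = 7.74 mA, giving V_DS = V_DD − I_D R_D = 3.35 − 7.74 × 0.492 = -0.458 V.
But -0.458 V < V_ov = 1.69 V, so the device is actually in triode.
In triode I_D = k_n[V_ov V_DS − ½ V_DS²] and I_D = (V_DD − V_DS)/R_D. Equating: 1.33 V_DS² − 5.507 V_DS + 3.35 = 0, giving V_DS = 0.741 V (the root below V_ov).
I_D = (3.35 − 0.741) / 0.492 = 5.3 mA.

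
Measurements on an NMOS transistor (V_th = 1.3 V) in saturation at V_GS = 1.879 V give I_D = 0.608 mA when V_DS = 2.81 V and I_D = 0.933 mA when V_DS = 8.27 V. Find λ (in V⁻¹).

With V_GS fixed, I_D ∝ (1 + λ V_DS) in saturation, so I_D2/I_D1 = (1 + λ V_DS2)/(1 + λ V_DS1).
0.933/0.608 = 1.535 = (1 + 8.27 λ)/(1 + 2.81 λ).
Solving: λ (I_D1 V_DS2 − I_D2 V_DS1) = I_D2 − I_D1, so λ = (0.933 − 0.608) / (0.608 × 8.27 − 0.933 × 2.81) = 0.325 / 2.41 = 0.135 V⁻¹.

λ = 0.135 V⁻¹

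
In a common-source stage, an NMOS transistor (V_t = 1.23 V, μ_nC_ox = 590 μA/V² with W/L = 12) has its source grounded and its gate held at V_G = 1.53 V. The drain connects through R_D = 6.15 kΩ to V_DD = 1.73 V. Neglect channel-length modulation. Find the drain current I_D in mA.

V_GS = V_G = 1.53 V, so V_ov = 1.53 − 1.23 = 0.3 V.
k_n = μ_nC_ox · (W/L) = 7.08 mA/V².
Assume saturation: I_D = ½ k_n V_ov² = 0.5 × 7.08 × 0.3² = 0.319 mA, giving V_DS = V_DD − I_D R_D = 1.73 − 0.319 × 6.15 = -0.229 V.
But -0.229 V < V_ov = 0.3 V, so the device is actually in triode.
In triode I_D = k_n[V_ov V_DS − ½ V_DS²] and I_D = (V_DD − V_DS)/R_D. Equating: 21.8 V_DS² − 14.06 V_DS + 1.73 = 0, giving V_DS = 0.165 V (the root below V_ov).
I_D = (1.73 − 0.165) / 6.15 = 0.254 mA.

I_D = 0.254 mA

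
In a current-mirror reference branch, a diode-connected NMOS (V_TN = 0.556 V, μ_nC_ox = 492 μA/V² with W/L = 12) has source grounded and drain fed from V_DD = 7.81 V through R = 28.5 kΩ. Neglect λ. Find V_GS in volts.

V_GS = 0.844 V

With gate tied to drain, V_GS = V_DS ≥ V_GS − V_TN, so the device is in saturation.
k_n = μ_nC_ox · (W/L) = 5.904 mA/V².
KCL at the drain: ½ k_n (V_GS − V_TN)² = (V_DD − V_GS)/R.
Let x = V_GS − 0.556. Then 84.1 x² + x − 7.254 = 0, giving x = 0.288 V (positive root), so V_GS = 0.844 V.
I_D = (V_DD − V_GS)/R = (7.81 − 0.844) / 28.5 = 0.244 mA.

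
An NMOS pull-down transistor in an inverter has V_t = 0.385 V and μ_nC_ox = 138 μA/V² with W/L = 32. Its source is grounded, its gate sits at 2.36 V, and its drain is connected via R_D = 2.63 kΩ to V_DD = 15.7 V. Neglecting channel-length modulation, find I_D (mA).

I_D = 5.66 mA

V_GS = V_G = 2.36 V, so V_ov = 2.36 − 0.385 = 1.97 V.
k_n = μ_nC_ox · (W/L) = 4.416 mA/V².
Assume saturation: I_D = ½ k_n V_ov² = 0.5 × 4.416 × 1.97² = 8.61 mA, giving V_DS = V_DD − I_D R_D = 15.7 − 8.61 × 2.63 = -6.95 V.
But -6.95 V < V_ov = 1.97 V, so the device is actually in triode.
In triode I_D = k_n[V_ov V_DS − ½ V_DS²] and I_D = (V_DD − V_DS)/R_D. Equating: 5.81 V_DS² − 23.94 V_DS + 15.7 = 0, giving V_DS = 0.818 V (the root below V_ov).
I_D = (15.7 − 0.818) / 2.63 = 5.66 mA.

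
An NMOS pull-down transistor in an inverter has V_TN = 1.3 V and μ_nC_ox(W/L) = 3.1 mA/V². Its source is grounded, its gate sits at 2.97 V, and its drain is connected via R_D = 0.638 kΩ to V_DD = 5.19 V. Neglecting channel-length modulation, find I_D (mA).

I_D = 4.32 mA

V_GS = V_G = 2.97 V, so V_ov = 2.97 − 1.3 = 1.67 V.
Assume saturation: I_D = ½ k_n V_ov² = 0.5 × 3.1 × 1.67² = 4.32 mA, giving V_DS = V_DD − I_D R_D = 5.19 − 4.32 × 0.638 = 2.43 V.
V_DS = 2.43 V ≥ V_ov = 1.67 V, confirming saturation.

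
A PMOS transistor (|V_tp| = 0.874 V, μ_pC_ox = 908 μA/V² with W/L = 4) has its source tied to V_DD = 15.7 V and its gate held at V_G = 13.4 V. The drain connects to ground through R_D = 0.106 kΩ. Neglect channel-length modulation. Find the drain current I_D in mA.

I_D = 3.69 mA

V_SG = V_DD − V_G = 15.7 − 13.4 = 2.3 V, so V_ov = 2.3 − 0.874 = 1.43 V.
k_p = μ_pC_ox · (W/L) = 3.632 mA/V².
Assume saturation: I_D = ½ k_p V_ov² = 0.5 × 3.632 × 1.43² = 3.69 mA, giving V_SD = V_DD − I_D R_D = 15.7 − 3.69 × 0.106 = 15.3 V.
V_SD = 15.3 V ≥ V_ov = 1.43 V, confirming saturation.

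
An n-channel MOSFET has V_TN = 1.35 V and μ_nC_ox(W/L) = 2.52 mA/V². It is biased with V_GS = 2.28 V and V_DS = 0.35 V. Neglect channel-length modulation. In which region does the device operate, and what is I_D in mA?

Triode; I_D = 0.666 mA

V_ov = V_GS − V_TN = 2.28 − 1.35 = 0.93 V.
Since V_DS = 0.35 V < V_ov = 0.93 V, the device is in the triode region.
I_D = k_n [V_ov · V_DS − ½ V_DS²] = 2.52 × [0.93 × 0.35 − 0.5 × 0.35²] = 0.666 mA.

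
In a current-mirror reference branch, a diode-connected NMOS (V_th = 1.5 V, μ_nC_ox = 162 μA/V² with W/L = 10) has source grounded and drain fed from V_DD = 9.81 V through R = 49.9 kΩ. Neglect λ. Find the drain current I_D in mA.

With gate tied to drain, V_GS = V_DS ≥ V_GS − V_th, so the device is in saturation.
k_n = μ_nC_ox · (W/L) = 1.62 mA/V².
KCL at the drain: ½ k_n (V_GS − V_th)² = (V_DD − V_GS)/R.
Let x = V_GS − 1.5. Then 40.4 x² + x − 8.31 = 0, giving x = 0.441 V (positive root), so V_GS = 1.94 V.
I_D = (V_DD − V_GS)/R = (9.81 − 1.94) / 49.9 = 0.158 mA.

I_D = 0.158 mA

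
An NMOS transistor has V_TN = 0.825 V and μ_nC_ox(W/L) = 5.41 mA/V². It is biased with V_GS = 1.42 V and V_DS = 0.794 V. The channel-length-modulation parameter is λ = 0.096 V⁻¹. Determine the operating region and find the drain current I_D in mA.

V_ov = V_GS − V_TN = 1.42 − 0.825 = 0.595 V.
Since V_DS = 0.794 V ≥ V_ov = 0.595 V, the device is in saturation.
I_D = ½ k_n V_ov² (1 + λ V_DS) = 0.5 × 5.41 × 0.595² × (1 + 0.096 × 0.794) = 1.03 mA.

Saturation; I_D = 1.03 mA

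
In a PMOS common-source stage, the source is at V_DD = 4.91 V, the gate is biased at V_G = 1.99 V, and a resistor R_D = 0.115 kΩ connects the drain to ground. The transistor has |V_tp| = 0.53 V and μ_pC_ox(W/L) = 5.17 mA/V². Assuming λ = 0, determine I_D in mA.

I_D = 14.8 mA

V_SG = V_DD − V_G = 4.91 − 1.99 = 2.92 V, so V_ov = 2.92 − 0.53 = 2.39 V.
Assume saturation: I_D = ½ k_p V_ov² = 0.5 × 5.17 × 2.39² = 14.8 mA, giving V_SD = V_DD − I_D R_D = 4.91 − 14.8 × 0.115 = 3.21 V.
V_SD = 3.21 V ≥ V_ov = 2.39 V, confirming saturation.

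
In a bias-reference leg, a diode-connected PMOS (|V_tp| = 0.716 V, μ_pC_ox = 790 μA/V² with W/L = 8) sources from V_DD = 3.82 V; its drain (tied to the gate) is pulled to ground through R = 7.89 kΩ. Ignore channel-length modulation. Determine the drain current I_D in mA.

I_D = 0.351 mA

With gate tied to drain, V_SG = V_SD ≥ V_SG − |V_tp|, so the device is in saturation.
k_p = μ_pC_ox · (W/L) = 6.32 mA/V².
KCL at the drain: ½ k_p (V_SG − |V_tp|)² = (V_DD − V_SG)/R.
Let x = V_SG − 0.716. Then 24.9 x² + x − 3.104 = 0, giving x = 0.333 V (positive root), so V_SG = 1.05 V.
I_D = (V_DD − V_SG)/R = (3.82 − 1.05) / 7.89 = 0.351 mA.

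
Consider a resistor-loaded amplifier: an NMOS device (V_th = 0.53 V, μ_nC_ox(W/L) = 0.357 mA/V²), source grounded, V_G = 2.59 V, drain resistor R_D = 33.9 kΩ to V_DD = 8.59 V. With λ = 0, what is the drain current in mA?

V_GS = V_G = 2.59 V, so V_ov = 2.59 − 0.53 = 2.06 V.
Assume saturation: I_D = ½ k_n V_ov² = 0.5 × 0.357 × 2.06² = 0.757 mA, giving V_DS = V_DD − I_D R_D = 8.59 − 0.757 × 33.9 = -17.1 V.
But -17.1 V < V_ov = 2.06 V, so the device is actually in triode.
In triode I_D = k_n[V_ov V_DS − ½ V_DS²] and I_D = (V_DD − V_DS)/R_D. Equating: 6.05 V_DS² − 25.93 V_DS + 8.59 = 0, giving V_DS = 0.362 V (the root below V_ov).
I_D = (8.59 − 0.362) / 33.9 = 0.243 mA.

I_D = 0.243 mA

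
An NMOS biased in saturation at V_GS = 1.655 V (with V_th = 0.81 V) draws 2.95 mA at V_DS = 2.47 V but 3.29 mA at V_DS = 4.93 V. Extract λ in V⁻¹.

λ = 0.0530 V⁻¹

With V_GS fixed, I_D ∝ (1 + λ V_DS) in saturation, so I_D2/I_D1 = (1 + λ V_DS2)/(1 + λ V_DS1).
3.29/2.95 = 1.115 = (1 + 4.93 λ)/(1 + 2.47 λ).
Solving: λ (I_D1 V_DS2 − I_D2 V_DS1) = I_D2 − I_D1, so λ = (3.29 − 2.95) / (2.95 × 4.93 − 3.29 × 2.47) = 0.34 / 6.42 = 0.053 V⁻¹.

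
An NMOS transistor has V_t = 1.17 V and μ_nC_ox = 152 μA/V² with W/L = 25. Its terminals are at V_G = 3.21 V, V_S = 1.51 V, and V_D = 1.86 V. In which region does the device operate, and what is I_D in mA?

V_GS = V_G − V_S = 3.21 − 1.51 = 1.7 V; V_DS = V_D − V_S = 1.86 − 1.51 = 0.35 V.
k_n = μ_nC_ox · (W/L) = 3.8 mA/V².
V_ov = V_GS − V_t = 1.7 − 1.17 = 0.53 V.
Since V_DS = 0.35 V < V_ov = 0.53 V, the device is in the triode region.
I_D = k_n [V_ov · V_DS − ½ V_DS²] = 3.8 × [0.53 × 0.35 − 0.5 × 0.35²] = 0.472 mA.

Triode; I_D = 0.472 mA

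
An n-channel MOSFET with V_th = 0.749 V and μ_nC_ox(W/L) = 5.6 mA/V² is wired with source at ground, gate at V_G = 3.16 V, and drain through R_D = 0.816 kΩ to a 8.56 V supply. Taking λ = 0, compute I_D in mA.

V_GS = V_G = 3.16 V, so V_ov = 3.16 − 0.749 = 2.41 V.
Assume saturation: I_D = ½ k_n V_ov² = 0.5 × 5.6 × 2.41² = 16.3 mA, giving V_DS = V_DD − I_D R_D = 8.56 − 16.3 × 0.816 = -4.72 V.
But -4.72 V < V_ov = 2.41 V, so the device is actually in triode.
In triode I_D = k_n[V_ov V_DS − ½ V_DS²] and I_D = (V_DD − V_DS)/R_D. Equating: 2.28 V_DS² − 12.02 V_DS + 8.56 = 0, giving V_DS = 0.85 V (the root below V_ov).
I_D = (8.56 − 0.85) / 0.816 = 9.45 mA.

I_D = 9.45 mA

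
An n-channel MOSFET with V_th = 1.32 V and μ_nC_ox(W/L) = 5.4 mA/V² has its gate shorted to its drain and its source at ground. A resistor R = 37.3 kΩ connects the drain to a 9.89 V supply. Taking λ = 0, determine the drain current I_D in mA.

With gate tied to drain, V_GS = V_DS ≥ V_GS − V_th, so the device is in saturation.
KCL at the drain: ½ k_n (V_GS − V_th)² = (V_DD − V_GS)/R.
Let x = V_GS − 1.32. Then 101 x² + x − 8.57 = 0, giving x = 0.287 V (positive root), so V_GS = 1.61 V.
I_D = (V_DD − V_GS)/R = (9.89 − 1.61) / 37.3 = 0.222 mA.

I_D = 0.222 mA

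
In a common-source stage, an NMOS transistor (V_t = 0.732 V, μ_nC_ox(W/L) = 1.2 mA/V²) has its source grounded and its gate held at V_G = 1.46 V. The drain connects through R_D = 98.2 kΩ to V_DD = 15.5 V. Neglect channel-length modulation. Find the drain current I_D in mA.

I_D = 0.156 mA

V_GS = V_G = 1.46 V, so V_ov = 1.46 − 0.732 = 0.728 V.
Assume saturation: I_D = ½ k_n V_ov² = 0.5 × 1.2 × 0.728² = 0.318 mA, giving V_DS = V_DD − I_D R_D = 15.5 − 0.318 × 98.2 = -15.7 V.
But -15.7 V < V_ov = 0.728 V, so the device is actually in triode.
In triode I_D = k_n[V_ov V_DS − ½ V_DS²] and I_D = (V_DD − V_DS)/R_D. Equating: 58.9 V_DS² − 86.79 V_DS + 15.5 = 0, giving V_DS = 0.208 V (the root below V_ov).
I_D = (15.5 − 0.208) / 98.2 = 0.156 mA.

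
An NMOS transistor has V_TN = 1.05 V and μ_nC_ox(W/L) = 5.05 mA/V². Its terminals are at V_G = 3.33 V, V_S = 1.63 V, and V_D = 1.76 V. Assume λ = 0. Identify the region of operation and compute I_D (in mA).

V_GS = V_G − V_S = 3.33 − 1.63 = 1.7 V; V_DS = V_D − V_S = 1.76 − 1.63 = 0.13 V.
V_ov = V_GS − V_TN = 1.7 − 1.05 = 0.65 V.
Since V_DS = 0.13 V < V_ov = 0.65 V, the device is in the triode region.
I_D = k_n [V_ov · V_DS − ½ V_DS²] = 5.05 × [0.65 × 0.13 − 0.5 × 0.13²] = 0.384 mA.

Triode; I_D = 0.384 mA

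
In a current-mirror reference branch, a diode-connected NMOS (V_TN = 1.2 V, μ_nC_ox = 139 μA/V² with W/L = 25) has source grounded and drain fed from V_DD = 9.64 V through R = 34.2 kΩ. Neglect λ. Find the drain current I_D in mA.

I_D = 0.236 mA

With gate tied to drain, V_GS = V_DS ≥ V_GS − V_TN, so the device is in saturation.
k_n = μ_nC_ox · (W/L) = 3.475 mA/V².
KCL at the drain: ½ k_n (V_GS − V_TN)² = (V_DD − V_GS)/R.
Let x = V_GS − 1.2. Then 59.4 x² + x − 8.44 = 0, giving x = 0.369 V (positive root), so V_GS = 1.57 V.
I_D = (V_DD − V_GS)/R = (9.64 − 1.57) / 34.2 = 0.236 mA.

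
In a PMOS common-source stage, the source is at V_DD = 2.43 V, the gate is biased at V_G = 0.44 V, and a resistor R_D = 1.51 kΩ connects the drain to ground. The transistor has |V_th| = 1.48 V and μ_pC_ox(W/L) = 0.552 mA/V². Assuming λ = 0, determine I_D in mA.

V_SG = V_DD − V_G = 2.43 − 0.44 = 1.99 V, so V_ov = 1.99 − 1.48 = 0.51 V.
Assume saturation: I_D = ½ k_p V_ov² = 0.5 × 0.552 × 0.51² = 0.0718 mA, giving V_SD = V_DD − I_D R_D = 2.43 − 0.0718 × 1.51 = 2.32 V.
V_SD = 2.32 V ≥ V_ov = 0.51 V, confirming saturation.

I_D = 0.0718 mA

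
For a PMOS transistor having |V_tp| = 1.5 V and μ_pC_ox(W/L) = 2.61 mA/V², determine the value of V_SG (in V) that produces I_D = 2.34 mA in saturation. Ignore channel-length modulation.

V_SG = 2.84 V

In saturation I_D = ½ k_p (V_SG − |V_tp|)², so V_SG − |V_tp| = √(2 I_D / k_p) = √(2 × 2.34 / 2.61) = 1.34 V.
V_SG = 1.5 + 1.34 = 2.84 V.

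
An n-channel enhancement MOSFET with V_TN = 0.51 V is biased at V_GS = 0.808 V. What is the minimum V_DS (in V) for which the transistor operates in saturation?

The boundary between triode and saturation is V_DS = V_GS − V_TN = V_ov.
V_ov = 0.808 − 0.51 = 0.298 V.

V_DS,sat = 0.298 V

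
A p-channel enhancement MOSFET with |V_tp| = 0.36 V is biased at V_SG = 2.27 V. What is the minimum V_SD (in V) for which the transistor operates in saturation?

V_SD,sat = 1.91 V

The boundary between triode and saturation is V_SD = V_SG − |V_tp| = V_ov.
V_ov = 2.27 − 0.36 = 1.91 V.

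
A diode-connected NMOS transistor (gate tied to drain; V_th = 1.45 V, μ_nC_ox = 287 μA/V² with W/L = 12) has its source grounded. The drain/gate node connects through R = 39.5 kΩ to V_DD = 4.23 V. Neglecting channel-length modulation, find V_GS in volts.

With gate tied to drain, V_GS = V_DS ≥ V_GS − V_th, so the device is in saturation.
k_n = μ_nC_ox · (W/L) = 3.444 mA/V².
KCL at the drain: ½ k_n (V_GS − V_th)² = (V_DD − V_GS)/R.
Let x = V_GS − 1.45. Then 68 x² + x − 2.78 = 0, giving x = 0.195 V (positive root), so V_GS = 1.64 V.
I_D = (V_DD − V_GS)/R = (4.23 − 1.64) / 39.5 = 0.0654 mA.

V_GS = 1.64 V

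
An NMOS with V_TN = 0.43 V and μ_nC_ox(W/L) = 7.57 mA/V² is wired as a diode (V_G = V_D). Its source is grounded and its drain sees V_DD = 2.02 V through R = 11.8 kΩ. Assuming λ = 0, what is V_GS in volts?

V_GS = 0.608 V

With gate tied to drain, V_GS = V_DS ≥ V_GS − V_TN, so the device is in saturation.
KCL at the drain: ½ k_n (V_GS − V_TN)² = (V_DD − V_GS)/R.
Let x = V_GS − 0.43. Then 44.7 x² + x − 1.59 = 0, giving x = 0.178 V (positive root), so V_GS = 0.608 V.
I_D = (V_DD − V_GS)/R = (2.02 − 0.608) / 11.8 = 0.12 mA.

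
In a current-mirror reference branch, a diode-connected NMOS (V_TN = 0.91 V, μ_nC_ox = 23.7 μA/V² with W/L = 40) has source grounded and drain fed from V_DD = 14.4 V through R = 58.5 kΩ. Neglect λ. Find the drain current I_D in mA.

I_D = 0.219 mA

With gate tied to drain, V_GS = V_DS ≥ V_GS − V_TN, so the device is in saturation.
k_n = μ_nC_ox · (W/L) = 0.948 mA/V².
KCL at the drain: ½ k_n (V_GS − V_TN)² = (V_DD − V_GS)/R.
Let x = V_GS − 0.91. Then 27.7 x² + x − 13.49 = 0, giving x = 0.68 V (positive root), so V_GS = 1.59 V.
I_D = (V_DD − V_GS)/R = (14.4 − 1.59) / 58.5 = 0.219 mA.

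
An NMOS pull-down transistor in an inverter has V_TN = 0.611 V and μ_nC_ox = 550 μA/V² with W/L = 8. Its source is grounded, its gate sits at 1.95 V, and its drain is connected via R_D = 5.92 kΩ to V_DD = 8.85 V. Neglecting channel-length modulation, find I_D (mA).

I_D = 1.45 mA

V_GS = V_G = 1.95 V, so V_ov = 1.95 − 0.611 = 1.34 V.
k_n = μ_nC_ox · (W/L) = 4.4 mA/V².
Assume saturation: I_D = ½ k_n V_ov² = 0.5 × 4.4 × 1.34² = 3.94 mA, giving V_DS = V_DD − I_D R_D = 8.85 − 3.94 × 5.92 = -14.5 V.
But -14.5 V < V_ov = 1.34 V, so the device is actually in triode.
In triode I_D = k_n[V_ov V_DS − ½ V_DS²] and I_D = (V_DD − V_DS)/R_D. Equating: 13 V_DS² − 35.88 V_DS + 8.85 = 0, giving V_DS = 0.274 V (the root below V_ov).
I_D = (8.85 − 0.274) / 5.92 = 1.45 mA.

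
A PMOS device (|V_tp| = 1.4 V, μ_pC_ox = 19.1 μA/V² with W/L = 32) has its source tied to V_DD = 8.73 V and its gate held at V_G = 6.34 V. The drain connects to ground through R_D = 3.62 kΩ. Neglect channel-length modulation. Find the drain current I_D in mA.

I_D = 0.300 mA

V_SG = V_DD − V_G = 8.73 − 6.34 = 2.39 V, so V_ov = 2.39 − 1.4 = 0.99 V.
k_p = μ_pC_ox · (W/L) = 0.6112 mA/V².
Assume saturation: I_D = ½ k_p V_ov² = 0.5 × 0.6112 × 0.99² = 0.3 mA, giving V_SD = V_DD − I_D R_D = 8.73 − 0.3 × 3.62 = 7.65 V.
V_SD = 7.65 V ≥ V_ov = 0.99 V, confirming saturation.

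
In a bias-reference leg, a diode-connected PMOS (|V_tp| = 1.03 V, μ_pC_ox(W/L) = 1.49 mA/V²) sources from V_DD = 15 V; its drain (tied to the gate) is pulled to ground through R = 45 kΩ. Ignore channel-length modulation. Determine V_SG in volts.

V_SG = 1.66 V

With gate tied to drain, V_SG = V_SD ≥ V_SG − |V_tp|, so the device is in saturation.
KCL at the drain: ½ k_p (V_SG − |V_tp|)² = (V_DD − V_SG)/R.
Let x = V_SG − 1.03. Then 33.5 x² + x − 13.97 = 0, giving x = 0.631 V (positive root), so V_SG = 1.66 V.
I_D = (V_DD − V_SG)/R = (15 − 1.66) / 45 = 0.296 mA.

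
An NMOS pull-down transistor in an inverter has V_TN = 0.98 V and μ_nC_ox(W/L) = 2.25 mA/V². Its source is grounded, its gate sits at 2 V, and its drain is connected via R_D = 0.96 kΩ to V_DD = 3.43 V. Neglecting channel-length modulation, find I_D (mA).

I_D = 1.17 mA

V_GS = V_G = 2 V, so V_ov = 2 − 0.98 = 1.02 V.
Assume saturation: I_D = ½ k_n V_ov² = 0.5 × 2.25 × 1.02² = 1.17 mA, giving V_DS = V_DD − I_D R_D = 3.43 − 1.17 × 0.96 = 2.31 V.
V_DS = 2.31 V ≥ V_ov = 1.02 V, confirming saturation.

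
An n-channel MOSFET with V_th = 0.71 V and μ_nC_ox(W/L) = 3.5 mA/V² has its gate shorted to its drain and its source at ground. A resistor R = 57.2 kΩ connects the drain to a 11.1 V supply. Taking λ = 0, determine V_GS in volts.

With gate tied to drain, V_GS = V_DS ≥ V_GS − V_th, so the device is in saturation.
KCL at the drain: ½ k_n (V_GS − V_th)² = (V_DD − V_GS)/R.
Let x = V_GS − 0.71. Then 100 x² + x − 10.39 = 0, giving x = 0.317 V (positive root), so V_GS = 1.03 V.
I_D = (V_DD − V_GS)/R = (11.1 − 1.03) / 57.2 = 0.176 mA.

V_GS = 1.03 V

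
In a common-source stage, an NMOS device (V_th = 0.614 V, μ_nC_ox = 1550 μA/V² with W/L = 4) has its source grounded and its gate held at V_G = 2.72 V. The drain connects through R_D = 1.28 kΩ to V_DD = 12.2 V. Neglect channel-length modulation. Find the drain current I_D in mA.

V_GS = V_G = 2.72 V, so V_ov = 2.72 − 0.614 = 2.11 V.
k_n = μ_nC_ox · (W/L) = 6.2 mA/V².
Assume saturation: I_D = ½ k_n V_ov² = 0.5 × 6.2 × 2.11² = 13.7 mA, giving V_DS = V_DD − I_D R_D = 12.2 − 13.7 × 1.28 = -5.4 V.
But -5.4 V < V_ov = 2.11 V, so the device is actually in triode.
In triode I_D = k_n[V_ov V_DS − ½ V_DS²] and I_D = (V_DD − V_DS)/R_D. Equating: 3.97 V_DS² − 17.71 V_DS + 12.2 = 0, giving V_DS = 0.851 V (the root below V_ov).
I_D = (12.2 − 0.851) / 1.28 = 8.87 mA.

I_D = 8.87 mA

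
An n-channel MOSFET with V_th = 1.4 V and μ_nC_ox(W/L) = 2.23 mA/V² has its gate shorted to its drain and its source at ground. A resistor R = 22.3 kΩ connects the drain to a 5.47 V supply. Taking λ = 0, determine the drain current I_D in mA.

I_D = 0.165 mA

With gate tied to drain, V_GS = V_DS ≥ V_GS − V_th, so the device is in saturation.
KCL at the drain: ½ k_n (V_GS − V_th)² = (V_DD − V_GS)/R.
Let x = V_GS − 1.4. Then 24.9 x² + x − 4.07 = 0, giving x = 0.385 V (positive root), so V_GS = 1.78 V.
I_D = (V_DD − V_GS)/R = (5.47 − 1.78) / 22.3 = 0.165 mA.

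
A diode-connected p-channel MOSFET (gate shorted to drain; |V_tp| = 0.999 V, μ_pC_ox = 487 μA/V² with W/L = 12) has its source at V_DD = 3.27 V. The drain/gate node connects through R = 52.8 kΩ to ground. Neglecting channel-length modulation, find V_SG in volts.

V_SG = 1.12 V

With gate tied to drain, V_SG = V_SD ≥ V_SG − |V_tp|, so the device is in saturation.
k_p = μ_pC_ox · (W/L) = 5.844 mA/V².
KCL at the drain: ½ k_p (V_SG − |V_tp|)² = (V_DD − V_SG)/R.
Let x = V_SG − 0.999. Then 154 x² + x − 2.271 = 0, giving x = 0.118 V (positive root), so V_SG = 1.12 V.
I_D = (V_DD − V_SG)/R = (3.27 − 1.12) / 52.8 = 0.0408 mA.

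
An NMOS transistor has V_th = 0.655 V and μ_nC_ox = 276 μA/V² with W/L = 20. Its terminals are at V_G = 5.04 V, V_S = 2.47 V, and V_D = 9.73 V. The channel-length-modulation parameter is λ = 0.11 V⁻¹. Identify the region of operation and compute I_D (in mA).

V_GS = V_G − V_S = 5.04 − 2.47 = 2.57 V; V_DS = V_D − V_S = 9.73 − 2.47 = 7.26 V.
k_n = μ_nC_ox · (W/L) = 5.52 mA/V².
V_ov = V_GS − V_th = 2.57 − 0.655 = 1.91 V.
Since V_DS = 7.26 V ≥ V_ov = 1.91 V, the device is in saturation.
I_D = ½ k_n V_ov² (1 + λ V_DS) = 0.5 × 5.52 × 1.91² × (1 + 0.11 × 7.26) = 18.2 mA.

Saturation; I_D = 18.2 mA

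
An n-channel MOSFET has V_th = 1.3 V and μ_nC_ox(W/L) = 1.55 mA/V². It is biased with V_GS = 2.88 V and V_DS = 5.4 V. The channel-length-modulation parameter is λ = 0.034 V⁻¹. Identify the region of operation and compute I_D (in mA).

V_ov = V_GS − V_th = 2.88 − 1.3 = 1.58 V.
Since V_DS = 5.4 V ≥ V_ov = 1.58 V, the device is in saturation.
I_D = ½ k_n V_ov² (1 + λ V_DS) = 0.5 × 1.55 × 1.58² × (1 + 0.034 × 5.4) = 2.29 mA.

Saturation; I_D = 2.29 mA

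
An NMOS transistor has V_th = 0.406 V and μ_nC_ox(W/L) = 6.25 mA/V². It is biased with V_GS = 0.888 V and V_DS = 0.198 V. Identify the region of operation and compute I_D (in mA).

V_ov = V_GS − V_th = 0.888 − 0.406 = 0.482 V.
Since V_DS = 0.198 V < V_ov = 0.482 V, the device is in the triode region.
I_D = k_n [V_ov · V_DS − ½ V_DS²] = 6.25 × [0.482 × 0.198 − 0.5 × 0.198²] = 0.474 mA.

Triode; I_D = 0.474 mA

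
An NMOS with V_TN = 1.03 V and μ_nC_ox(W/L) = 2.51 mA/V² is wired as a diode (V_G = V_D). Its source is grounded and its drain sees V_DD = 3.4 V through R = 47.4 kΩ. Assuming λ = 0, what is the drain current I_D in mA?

I_D = 0.0460 mA

With gate tied to drain, V_GS = V_DS ≥ V_GS − V_TN, so the device is in saturation.
KCL at the drain: ½ k_n (V_GS − V_TN)² = (V_DD − V_GS)/R.
Let x = V_GS − 1.03. Then 59.5 x² + x − 2.37 = 0, giving x = 0.191 V (positive root), so V_GS = 1.22 V.
I_D = (V_DD − V_GS)/R = (3.4 − 1.22) / 47.4 = 0.046 mA.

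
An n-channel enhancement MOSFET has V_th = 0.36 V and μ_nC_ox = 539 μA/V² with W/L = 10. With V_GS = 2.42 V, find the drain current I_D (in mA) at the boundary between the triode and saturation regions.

I_D = 11.4 mA

At the boundary V_DS = V_ov = V_GS − V_th = 2.42 − 0.36 = 2.06 V.
k_n = μ_nC_ox · (W/L) = 5.39 mA/V².
I_D = ½ k_n V_ov² = 0.5 × 5.39 × 2.06² = 11.4 mA.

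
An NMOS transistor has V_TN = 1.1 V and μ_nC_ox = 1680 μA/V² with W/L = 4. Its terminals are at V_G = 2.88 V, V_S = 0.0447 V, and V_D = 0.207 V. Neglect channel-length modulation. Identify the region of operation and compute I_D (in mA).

Triode; I_D = 1.80 mA

V_GS = V_G − V_S = 2.88 − 0.0447 = 2.84 V; V_DS = V_D − V_S = 0.207 − 0.0447 = 0.162 V.
k_n = μ_nC_ox · (W/L) = 6.72 mA/V².
V_ov = V_GS − V_TN = 2.84 − 1.1 = 1.74 V.
Since V_DS = 0.162 V < V_ov = 1.74 V, the device is in the triode region.
I_D = k_n [V_ov · V_DS − ½ V_DS²] = 6.72 × [1.74 × 0.162 − 0.5 × 0.162²] = 1.8 mA.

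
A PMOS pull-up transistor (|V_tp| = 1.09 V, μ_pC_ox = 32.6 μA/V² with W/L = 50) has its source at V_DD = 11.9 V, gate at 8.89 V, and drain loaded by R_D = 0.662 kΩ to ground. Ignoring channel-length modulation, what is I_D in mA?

I_D = 3.00 mA

V_SG = V_DD − V_G = 11.9 − 8.89 = 3.01 V, so V_ov = 3.01 − 1.09 = 1.92 V.
k_p = μ_pC_ox · (W/L) = 1.63 mA/V².
Assume saturation: I_D = ½ k_p V_ov² = 0.5 × 1.63 × 1.92² = 3 mA, giving V_SD = V_DD − I_D R_D = 11.9 − 3 × 0.662 = 9.91 V.
V_SD = 9.91 V ≥ V_ov = 1.92 V, confirming saturation.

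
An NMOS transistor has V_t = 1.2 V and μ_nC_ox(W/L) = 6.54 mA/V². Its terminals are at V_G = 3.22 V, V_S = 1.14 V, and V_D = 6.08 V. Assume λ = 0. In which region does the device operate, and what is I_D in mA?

V_GS = V_G − V_S = 3.22 − 1.14 = 2.08 V; V_DS = V_D − V_S = 6.08 − 1.14 = 4.94 V.
V_ov = V_GS − V_t = 2.08 − 1.2 = 0.88 V.
Since V_DS = 4.94 V ≥ V_ov = 0.88 V, the device is in saturation.
I_D = ½ k_n V_ov² = 0.5 × 6.54 × 0.88² = 2.53 mA.

Saturation; I_D = 2.53 mA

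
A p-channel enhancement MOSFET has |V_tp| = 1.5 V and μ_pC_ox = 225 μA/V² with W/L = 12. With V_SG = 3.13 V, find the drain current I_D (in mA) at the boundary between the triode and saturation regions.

At the boundary V_SD = V_ov = V_SG − |V_tp| = 3.13 − 1.5 = 1.63 V.
k_p = μ_pC_ox · (W/L) = 2.7 mA/V².
I_D = ½ k_p V_ov² = 0.5 × 2.7 × 1.63² = 3.59 mA.

I_D = 3.59 mA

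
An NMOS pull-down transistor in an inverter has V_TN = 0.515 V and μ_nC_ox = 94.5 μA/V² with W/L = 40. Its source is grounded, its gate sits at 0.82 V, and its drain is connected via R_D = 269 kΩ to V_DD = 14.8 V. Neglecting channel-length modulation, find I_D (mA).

I_D = 0.0548 mA

V_GS = V_G = 0.82 V, so V_ov = 0.82 − 0.515 = 0.305 V.
k_n = μ_nC_ox · (W/L) = 3.78 mA/V².
Assume saturation: I_D = ½ k_n V_ov² = 0.5 × 3.78 × 0.305² = 0.176 mA, giving V_DS = V_DD − I_D R_D = 14.8 − 0.176 × 269 = -32.5 V.
But -32.5 V < V_ov = 0.305 V, so the device is actually in triode.
In triode I_D = k_n[V_ov V_DS − ½ V_DS²] and I_D = (V_DD − V_DS)/R_D. Equating: 508 V_DS² − 311.1 V_DS + 14.8 = 0, giving V_DS = 0.052 V (the root below V_ov).
I_D = (14.8 − 0.052) / 269 = 0.0548 mA.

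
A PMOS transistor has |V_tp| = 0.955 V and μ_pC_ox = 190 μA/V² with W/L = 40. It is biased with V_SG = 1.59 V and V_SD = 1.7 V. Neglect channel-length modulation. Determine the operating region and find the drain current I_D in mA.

Saturation; I_D = 1.53 mA

k_p = μ_pC_ox · (W/L) = 7.6 mA/V².
V_ov = V_SG − |V_tp| = 1.59 − 0.955 = 0.635 V.
Since V_SD = 1.7 V ≥ V_ov = 0.635 V, the device is in saturation.
I_D = ½ k_p V_ov² = 0.5 × 7.6 × 0.635² = 1.53 mA.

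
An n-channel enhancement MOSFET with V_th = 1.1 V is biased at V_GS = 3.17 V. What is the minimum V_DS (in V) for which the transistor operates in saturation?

V_DS,sat = 2.07 V

The boundary between triode and saturation is V_DS = V_GS − V_th = V_ov.
V_ov = 3.17 − 1.1 = 2.07 V.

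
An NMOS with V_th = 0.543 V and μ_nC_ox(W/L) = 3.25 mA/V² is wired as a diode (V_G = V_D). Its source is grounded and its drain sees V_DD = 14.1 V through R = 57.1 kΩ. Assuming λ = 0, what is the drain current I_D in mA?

I_D = 0.231 mA

With gate tied to drain, V_GS = V_DS ≥ V_GS − V_th, so the device is in saturation.
KCL at the drain: ½ k_n (V_GS − V_th)² = (V_DD − V_GS)/R.
Let x = V_GS − 0.543. Then 92.8 x² + x − 13.56 = 0, giving x = 0.377 V (positive root), so V_GS = 0.92 V.
I_D = (V_DD − V_GS)/R = (14.1 − 0.92) / 57.1 = 0.231 mA.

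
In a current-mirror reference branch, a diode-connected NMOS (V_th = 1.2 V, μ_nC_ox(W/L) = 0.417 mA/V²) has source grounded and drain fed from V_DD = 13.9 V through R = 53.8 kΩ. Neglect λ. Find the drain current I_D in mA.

With gate tied to drain, V_GS = V_DS ≥ V_GS − V_th, so the device is in saturation.
KCL at the drain: ½ k_n (V_GS − V_th)² = (V_DD − V_GS)/R.
Let x = V_GS − 1.2. Then 11.2 x² + x − 12.7 = 0, giving x = 1.02 V (positive root), so V_GS = 2.22 V.
I_D = (V_DD − V_GS)/R = (13.9 − 2.22) / 53.8 = 0.217 mA.

I_D = 0.217 mA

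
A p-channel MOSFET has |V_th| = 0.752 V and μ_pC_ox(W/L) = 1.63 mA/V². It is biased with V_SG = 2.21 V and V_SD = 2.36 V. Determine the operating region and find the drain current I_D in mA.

V_ov = V_SG − |V_th| = 2.21 − 0.752 = 1.46 V.
Since V_SD = 2.36 V ≥ V_ov = 1.46 V, the device is in saturation.
I_D = ½ k_p V_ov² = 0.5 × 1.63 × 1.46² = 1.73 mA.

Saturation; I_D = 1.73 mA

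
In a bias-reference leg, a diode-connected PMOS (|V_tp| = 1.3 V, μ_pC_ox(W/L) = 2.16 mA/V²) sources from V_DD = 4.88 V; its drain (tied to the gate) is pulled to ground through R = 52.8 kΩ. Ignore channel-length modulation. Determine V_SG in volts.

With gate tied to drain, V_SG = V_SD ≥ V_SG − |V_tp|, so the device is in saturation.
KCL at the drain: ½ k_p (V_SG − |V_tp|)² = (V_DD − V_SG)/R.
Let x = V_SG − 1.3. Then 57 x² + x − 3.58 = 0, giving x = 0.242 V (positive root), so V_SG = 1.54 V.
I_D = (V_DD − V_SG)/R = (4.88 − 1.54) / 52.8 = 0.0632 mA.

V_SG = 1.54 V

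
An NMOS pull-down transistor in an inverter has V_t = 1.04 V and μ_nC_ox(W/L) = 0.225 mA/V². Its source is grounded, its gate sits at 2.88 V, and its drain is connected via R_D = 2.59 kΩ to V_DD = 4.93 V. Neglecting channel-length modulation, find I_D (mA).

I_D = 0.381 mA

V_GS = V_G = 2.88 V, so V_ov = 2.88 − 1.04 = 1.84 V.
Assume saturation: I_D = ½ k_n V_ov² = 0.5 × 0.225 × 1.84² = 0.381 mA, giving V_DS = V_DD − I_D R_D = 4.93 − 0.381 × 2.59 = 3.94 V.
V_DS = 3.94 V ≥ V_ov = 1.84 V, confirming saturation.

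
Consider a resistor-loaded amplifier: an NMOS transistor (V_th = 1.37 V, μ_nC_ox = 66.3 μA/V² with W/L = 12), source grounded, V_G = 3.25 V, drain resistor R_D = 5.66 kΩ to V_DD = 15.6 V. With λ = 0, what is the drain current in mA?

I_D = 1.41 mA

V_GS = V_G = 3.25 V, so V_ov = 3.25 − 1.37 = 1.88 V.
k_n = μ_nC_ox · (W/L) = 0.7956 mA/V².
Assume saturation: I_D = ½ k_n V_ov² = 0.5 × 0.7956 × 1.88² = 1.41 mA, giving V_DS = V_DD − I_D R_D = 15.6 − 1.41 × 5.66 = 7.64 V.
V_DS = 7.64 V ≥ V_ov = 1.88 V, confirming saturation.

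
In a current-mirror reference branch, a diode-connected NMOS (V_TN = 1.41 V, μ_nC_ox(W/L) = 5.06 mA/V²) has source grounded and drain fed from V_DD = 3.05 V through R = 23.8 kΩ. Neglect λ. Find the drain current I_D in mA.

With gate tied to drain, V_GS = V_DS ≥ V_GS − V_TN, so the device is in saturation.
KCL at the drain: ½ k_n (V_GS − V_TN)² = (V_DD − V_GS)/R.
Let x = V_GS − 1.41. Then 60.2 x² + x − 1.64 = 0, giving x = 0.157 V (positive root), so V_GS = 1.57 V.
I_D = (V_DD − V_GS)/R = (3.05 − 1.57) / 23.8 = 0.0623 mA.

I_D = 0.0623 mA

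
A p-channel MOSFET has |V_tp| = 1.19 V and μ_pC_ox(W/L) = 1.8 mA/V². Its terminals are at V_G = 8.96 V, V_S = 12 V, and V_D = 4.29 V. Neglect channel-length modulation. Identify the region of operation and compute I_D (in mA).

Saturation; I_D = 3.08 mA

V_SG = V_S − V_G = 12 − 8.96 = 3.04 V; V_SD = V_S − V_D = 12 − 4.29 = 7.71 V.
V_ov = V_SG − |V_tp| = 3.04 − 1.19 = 1.85 V.
Since V_SD = 7.71 V ≥ V_ov = 1.85 V, the device is in saturation.
I_D = ½ k_p V_ov² = 0.5 × 1.8 × 1.85² = 3.08 mA.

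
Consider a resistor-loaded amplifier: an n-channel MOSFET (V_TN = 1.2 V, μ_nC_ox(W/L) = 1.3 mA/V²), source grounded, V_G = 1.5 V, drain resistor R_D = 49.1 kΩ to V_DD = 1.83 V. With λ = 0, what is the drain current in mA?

I_D = 0.0350 mA

V_GS = V_G = 1.5 V, so V_ov = 1.5 − 1.2 = 0.3 V.
Assume saturation: I_D = ½ k_n V_ov² = 0.5 × 1.3 × 0.3² = 0.0585 mA, giving V_DS = V_DD − I_D R_D = 1.83 − 0.0585 × 49.1 = -1.04 V.
But -1.04 V < V_ov = 0.3 V, so the device is actually in triode.
In triode I_D = k_n[V_ov V_DS − ½ V_DS²] and I_D = (V_DD − V_DS)/R_D. Equating: 31.9 V_DS² − 20.15 V_DS + 1.83 = 0, giving V_DS = 0.11 V (the root below V_ov).
I_D = (1.83 − 0.11) / 49.1 = 0.035 mA.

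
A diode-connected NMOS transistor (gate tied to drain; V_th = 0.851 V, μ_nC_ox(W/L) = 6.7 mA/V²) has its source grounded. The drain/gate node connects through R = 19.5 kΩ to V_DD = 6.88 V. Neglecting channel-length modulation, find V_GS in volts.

V_GS = 1.15 V

With gate tied to drain, V_GS = V_DS ≥ V_GS − V_th, so the device is in saturation.
KCL at the drain: ½ k_n (V_GS − V_th)² = (V_DD − V_GS)/R.
Let x = V_GS − 0.851. Then 65.3 x² + x − 6.029 = 0, giving x = 0.296 V (positive root), so V_GS = 1.15 V.
I_D = (V_DD − V_GS)/R = (6.88 − 1.15) / 19.5 = 0.294 mA.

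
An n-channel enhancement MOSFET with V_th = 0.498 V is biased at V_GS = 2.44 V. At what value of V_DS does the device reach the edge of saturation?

V_DS,sat = 1.94 V

The boundary between triode and saturation is V_DS = V_GS − V_th = V_ov.
V_ov = 2.44 − 0.498 = 1.94 V.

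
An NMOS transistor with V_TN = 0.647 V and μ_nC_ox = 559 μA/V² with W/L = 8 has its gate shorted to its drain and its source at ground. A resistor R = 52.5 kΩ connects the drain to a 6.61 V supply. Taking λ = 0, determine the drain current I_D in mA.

With gate tied to drain, V_GS = V_DS ≥ V_GS − V_TN, so the device is in saturation.
k_n = μ_nC_ox · (W/L) = 4.472 mA/V².
KCL at the drain: ½ k_n (V_GS − V_TN)² = (V_DD − V_GS)/R.
Let x = V_GS − 0.647. Then 117 x² + x − 5.963 = 0, giving x = 0.221 V (positive root), so V_GS = 0.868 V.
I_D = (V_DD − V_GS)/R = (6.61 − 0.868) / 52.5 = 0.109 mA.

I_D = 0.109 mA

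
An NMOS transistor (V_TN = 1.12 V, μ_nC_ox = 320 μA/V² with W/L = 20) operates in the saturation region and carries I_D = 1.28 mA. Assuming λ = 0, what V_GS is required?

k_n = μ_nC_ox · (W/L) = 6.4 mA/V².
In saturation I_D = ½ k_n (V_GS − V_TN)², so V_GS − V_TN = √(2 I_D / k_n) = √(2 × 1.28 / 6.4) = 0.632 V.
V_GS = 1.12 + 0.632 = 1.75 V.

V_GS = 1.75 V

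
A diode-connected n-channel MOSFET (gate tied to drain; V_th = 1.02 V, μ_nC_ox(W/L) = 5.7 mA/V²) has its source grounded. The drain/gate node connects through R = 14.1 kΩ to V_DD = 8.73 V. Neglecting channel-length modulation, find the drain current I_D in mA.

With gate tied to drain, V_GS = V_DS ≥ V_GS − V_th, so the device is in saturation.
KCL at the drain: ½ k_n (V_GS − V_th)² = (V_DD − V_GS)/R.
Let x = V_GS − 1.02. Then 40.2 x² + x − 7.71 = 0, giving x = 0.426 V (positive root), so V_GS = 1.45 V.
I_D = (V_DD − V_GS)/R = (8.73 − 1.45) / 14.1 = 0.517 mA.

I_D = 0.517 mA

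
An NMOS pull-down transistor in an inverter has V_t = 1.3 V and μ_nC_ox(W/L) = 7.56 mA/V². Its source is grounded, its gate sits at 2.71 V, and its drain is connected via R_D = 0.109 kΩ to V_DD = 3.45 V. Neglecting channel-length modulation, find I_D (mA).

V_GS = V_G = 2.71 V, so V_ov = 2.71 − 1.3 = 1.41 V.
Assume saturation: I_D = ½ k_n V_ov² = 0.5 × 7.56 × 1.41² = 7.52 mA, giving V_DS = V_DD − I_D R_D = 3.45 − 7.52 × 0.109 = 2.63 V.
V_DS = 2.63 V ≥ V_ov = 1.41 V, confirming saturation.

I_D = 7.52 mA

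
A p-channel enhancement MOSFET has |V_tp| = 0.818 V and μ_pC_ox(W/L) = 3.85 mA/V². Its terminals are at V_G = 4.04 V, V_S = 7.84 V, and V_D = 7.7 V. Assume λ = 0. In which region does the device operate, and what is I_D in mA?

V_SG = V_S − V_G = 7.84 − 4.04 = 3.8 V; V_SD = V_S − V_D = 7.84 − 7.7 = 0.14 V.
V_ov = V_SG − |V_tp| = 3.8 − 0.818 = 2.98 V.
Since V_SD = 0.14 V < V_ov = 2.98 V, the device is in the triode region.
I_D = k_p [V_ov · V_SD − ½ V_SD²] = 3.85 × [2.98 × 0.14 − 0.5 × 0.14²] = 1.57 mA.

Triode; I_D = 1.57 mA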